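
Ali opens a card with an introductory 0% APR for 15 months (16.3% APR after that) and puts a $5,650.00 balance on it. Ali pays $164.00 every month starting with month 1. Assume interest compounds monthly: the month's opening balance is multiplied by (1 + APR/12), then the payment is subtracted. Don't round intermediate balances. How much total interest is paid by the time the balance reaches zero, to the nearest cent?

$539.67

Promo months 1–15 at r₀ = 0%/12 = 0; months 16+ at r₁ = 16.3%/12 = 0.0135833.
After month 15 (no interest yet): B = $5,650.00 − 15·$164.00 = $3,190.00.
Then at r₁ with $164.00/mo: n₂ = −ln(1 − r₁·B/P)/ln(1+r₁) ≈ 22.74 → 23 more payments.
Total paid = 37·$164.00 + $121.67 = $6,189.67; interest = $6,189.67 − $5,650.00 = $539.67.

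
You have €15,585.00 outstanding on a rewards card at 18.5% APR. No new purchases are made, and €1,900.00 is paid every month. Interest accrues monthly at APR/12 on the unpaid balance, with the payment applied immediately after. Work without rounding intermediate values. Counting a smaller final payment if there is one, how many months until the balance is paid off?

9 payments

Monthly rate r = 18.5%/12 = 1.54167% = 0.0154167.
Recurrence: B ← B·(1+r) − €1,900.00.
Month 1: interest €240.27; balance after payment €13,925.27.
Month 2: interest €214.68; balance after payment €12,239.95.
Closed form: n = −ln(1 − rB₀/P)/ln(1+r) = −ln(0.87354)/ln(1.01542) ≈ 8.837, so the balance reaches zero during payment 9.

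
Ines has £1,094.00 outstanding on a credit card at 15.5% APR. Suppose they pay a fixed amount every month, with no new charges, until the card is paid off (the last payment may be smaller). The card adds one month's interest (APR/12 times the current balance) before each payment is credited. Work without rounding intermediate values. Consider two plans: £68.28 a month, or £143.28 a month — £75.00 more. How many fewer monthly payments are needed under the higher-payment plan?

10 fewer payments

Monthly rate r = 15.5%/12 = 1.29167% = 0.0129167.
At £68.28/mo: n = ⌈−ln(1 − rB₀/P)/ln(1+r)⌉ = 19 payments (last £4.62); total interest = total paid − £1,094.00 = £139.66.
At £143.28/mo: 9 payments (last £13.04); total interest £65.28.
Payments saved = 19 − 9 = 10.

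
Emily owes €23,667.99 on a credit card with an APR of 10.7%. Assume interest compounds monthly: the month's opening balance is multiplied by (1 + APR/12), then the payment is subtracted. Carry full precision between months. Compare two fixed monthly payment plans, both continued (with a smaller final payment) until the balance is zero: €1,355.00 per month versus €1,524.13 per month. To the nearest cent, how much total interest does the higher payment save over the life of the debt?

Monthly rate r = 10.7%/12 = 0.891667% = 0.00891667.
At €1,355.00/mo: n = ⌈−ln(1 − rB₀/P)/ln(1+r)⌉ = 20 payments (last €97.99); total interest = total paid − €23,667.99 = €2,175.00.
At €1,524.13/mo: 17 payments (last €1,203.98); total interest €1,922.07.
Interest saved = €2,175.00 − €1,922.07 = €252.93.

€252.93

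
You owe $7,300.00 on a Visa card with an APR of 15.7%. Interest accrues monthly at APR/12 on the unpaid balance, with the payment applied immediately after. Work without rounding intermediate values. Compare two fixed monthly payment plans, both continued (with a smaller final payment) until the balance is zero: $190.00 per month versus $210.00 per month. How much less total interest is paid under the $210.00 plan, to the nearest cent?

$410.00

Monthly rate r = 15.7%/12 = 1.30833% = 0.0130833.
At $190.00/mo: n = ⌈−ln(1 − rB₀/P)/ln(1+r)⌉ = 54 payments (last $140.46); total interest = total paid − $7,300.00 = $2,910.46.
At $210.00/mo: 47 payments (last $140.46); total interest $2,500.46.
Interest saved = $2,910.46 − $2,500.46 = $410.00.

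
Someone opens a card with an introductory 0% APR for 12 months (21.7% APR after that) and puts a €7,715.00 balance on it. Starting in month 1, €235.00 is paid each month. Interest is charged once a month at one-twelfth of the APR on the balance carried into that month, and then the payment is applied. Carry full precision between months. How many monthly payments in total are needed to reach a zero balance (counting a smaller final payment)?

39 payments

Promo months 1–12 at r₀ = 0%/12 = 0; months 13+ at r₁ = 21.7%/12 = 0.0180833.
After month 12 (no interest yet): B = €7,715.00 − 12·€235.00 = €4,895.00.
Then at r₁ with €235.00/mo: n₂ = −ln(1 − r₁·B/P)/ln(1+r₁) ≈ 26.37 → 27 more payments.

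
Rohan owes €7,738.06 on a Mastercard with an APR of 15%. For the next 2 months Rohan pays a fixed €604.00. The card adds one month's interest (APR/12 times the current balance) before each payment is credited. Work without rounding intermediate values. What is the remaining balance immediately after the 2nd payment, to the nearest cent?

€6,717.17

Monthly rate r = 15%/12 = 1.25% = 0.0125.
Each month: B ← B·(1+r) − €604.00.
Month 1: interest €96.73; balance after payment €7,230.79.
Month 2: interest €90.38; balance after payment €6,717.17.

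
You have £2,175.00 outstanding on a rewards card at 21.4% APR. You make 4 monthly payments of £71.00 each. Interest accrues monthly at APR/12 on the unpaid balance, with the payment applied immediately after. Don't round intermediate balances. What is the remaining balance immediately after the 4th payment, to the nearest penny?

£2,042.66

Monthly rate r = 21.4%/12 = 1.78333% = 0.0178333.
Each month: B ← B·(1+r) − £71.00.
Month 1: interest £38.79; balance after payment £2,142.79.
Month 2: interest £38.21; balance after payment £2,110.00.
Month 3: interest £37.63; balance after payment £2,076.63.
Month 4: interest £37.03; balance after payment £2,042.66.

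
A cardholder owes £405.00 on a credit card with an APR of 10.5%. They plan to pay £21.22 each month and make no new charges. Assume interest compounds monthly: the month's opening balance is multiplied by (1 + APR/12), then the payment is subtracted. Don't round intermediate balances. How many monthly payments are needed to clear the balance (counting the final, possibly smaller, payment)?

Monthly rate r = 10.5%/12 = 0.875% = 0.00875.
Recurrence: B ← B·(1+r) − £21.22.
Month 1: interest £3.54; balance after payment £387.32.
Month 2: interest £3.39; balance after payment £369.49.
Closed form: n = −ln(1 − rB₀/P)/ln(1+r) = −ln(0.833)/ln(1.00875) ≈ 20.974, so the balance reaches zero during payment 21.

21 months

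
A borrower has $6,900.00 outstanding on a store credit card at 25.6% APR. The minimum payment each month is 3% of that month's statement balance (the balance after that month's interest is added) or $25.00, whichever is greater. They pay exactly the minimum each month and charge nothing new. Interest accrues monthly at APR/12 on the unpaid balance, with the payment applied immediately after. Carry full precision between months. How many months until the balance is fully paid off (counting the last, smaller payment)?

285 months

Monthly rate r = 25.6%/12 = 2.13333% = 0.0213333.
While 3% of the post-interest balance exceeds $25.00, each month B ← (B·(1+r))·(1 − 0.03), i.e. B shrinks by the factor (1+r)·0.97 = 0.99069.
This holds for months 1–229. Entering month 230 the balance is $810.84; 3% of the post-interest balance is now below $25.00, so the flat $25.00 minimum applies from here.
From month 230 a fixed $25.00 at rate r clears $810.84 in 56 more payments. Total: 229 + 56 = 285 months.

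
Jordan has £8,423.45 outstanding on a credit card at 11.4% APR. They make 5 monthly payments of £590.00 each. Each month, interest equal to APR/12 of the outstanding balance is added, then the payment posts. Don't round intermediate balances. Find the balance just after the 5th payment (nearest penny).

£5,824.65

Monthly rate r = 11.4%/12 = 0.95% = 0.0095.
Each month: B ← B·(1+r) − £590.00.
Month 1: interest £80.02; balance after payment £7,913.47.
Month 2: interest £75.18; balance after payment £7,398.65.
Month 3: interest £70.29; balance after payment £6,878.94.
Month 4: interest £65.35; balance after payment £6,354.29.
Month 5: interest £60.37; balance after payment £5,824.65.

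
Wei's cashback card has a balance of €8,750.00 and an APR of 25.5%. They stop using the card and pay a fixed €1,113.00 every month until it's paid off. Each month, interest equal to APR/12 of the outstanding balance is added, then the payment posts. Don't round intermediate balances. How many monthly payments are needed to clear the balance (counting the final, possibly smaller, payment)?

Monthly rate r = 25.5%/12 = 2.125% = 0.02125.
Recurrence: B ← B·(1+r) − €1,113.00.
Month 1: interest €185.94; balance after payment €7,822.94.
Month 2: interest €166.24; balance after payment €6,876.17.
Closed form: n = −ln(1 − rB₀/P)/ln(1+r) = −ln(0.83294)/ln(1.02125) ≈ 8.693, so the balance reaches zero during payment 9.

9 months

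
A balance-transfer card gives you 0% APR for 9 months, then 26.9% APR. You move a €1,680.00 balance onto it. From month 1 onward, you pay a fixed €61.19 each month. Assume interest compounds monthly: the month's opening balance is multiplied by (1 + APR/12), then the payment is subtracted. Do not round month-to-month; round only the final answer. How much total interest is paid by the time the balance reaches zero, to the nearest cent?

€344.52

Promo months 1–9 at r₀ = 0%/12 = 0; months 10+ at r₁ = 26.9%/12 = 0.0224167.
After month 9 (no interest yet): B = €1,680.00 − 9·€61.19 = €1,129.29.
Then at r₁ with €61.19/mo: n₂ = −ln(1 − r₁·B/P)/ln(1+r₁) ≈ 24.08 → 25 more payments.
Total paid = 33·€61.19 + €5.25 = €2,024.52; interest = €2,024.52 − €1,680.00 = €344.52.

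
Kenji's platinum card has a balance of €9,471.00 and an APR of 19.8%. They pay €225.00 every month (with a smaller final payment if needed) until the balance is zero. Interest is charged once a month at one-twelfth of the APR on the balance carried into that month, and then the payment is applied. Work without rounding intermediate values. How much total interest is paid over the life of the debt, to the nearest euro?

Monthly rate r = 19.8%/12 = 1.65% = 0.0165.
Payoff takes n = ⌈−ln(1 − rB₀/P)/ln(1+r)⌉ = ⌈72.466⌉ = 73 payments; the last is €105.37.
Total paid = 72·€225.00 + €105.37 = €16,305.37.
Total interest = total paid − principal = €16,305.37 − €9,471.00 = €6,834.37.

€6,834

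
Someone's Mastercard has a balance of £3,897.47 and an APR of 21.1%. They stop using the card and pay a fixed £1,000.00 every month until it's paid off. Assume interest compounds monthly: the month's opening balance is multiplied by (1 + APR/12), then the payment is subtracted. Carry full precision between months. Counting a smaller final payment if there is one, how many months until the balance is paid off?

5 months

Monthly rate r = 21.1%/12 = 1.75833% = 0.0175833.
Recurrence: B ← B·(1+r) − £1,000.00.
Month 1: interest £68.53; balance after payment £2,966.00.
Month 2: interest £52.15; balance after payment £2,018.15.
Month 3: interest £35.49; balance after payment £1,053.64.
Month 4: interest £18.53; balance after payment £72.17.
Month 5: interest £1.27; balance after payment £0.00.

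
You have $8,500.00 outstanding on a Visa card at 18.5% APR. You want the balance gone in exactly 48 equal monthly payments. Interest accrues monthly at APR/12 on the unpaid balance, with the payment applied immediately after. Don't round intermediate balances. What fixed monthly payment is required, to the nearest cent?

Monthly rate r = 18.5%/12 = 1.54167% = 0.0154167.
Level-payment amortization: P = B₀·r / (1 − (1+r)^(−n)) = 8500.00·0.0154167 / (1 − 1.01542^(−48)).
Denominator 1 − (1+r)^(−48) = 0.52018458.
P = 131.042 / 0.52018458 ≈ 251.91.

$251.91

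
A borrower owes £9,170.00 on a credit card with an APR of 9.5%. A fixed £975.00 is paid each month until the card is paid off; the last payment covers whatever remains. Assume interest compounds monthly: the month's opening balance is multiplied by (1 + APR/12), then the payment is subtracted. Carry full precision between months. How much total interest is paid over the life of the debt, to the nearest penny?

£397.60

Monthly rate r = 9.5%/12 = 0.791667% = 0.00791667.
Payoff takes n = ⌈−ln(1 − rB₀/P)/ln(1+r)⌉ = ⌈9.812⌉ = 10 payments; the last is £792.60.
Total paid = 9·£975.00 + £792.60 = £9,567.60.
Total interest = total paid − principal = £9,567.60 − £9,170.00 = £397.60.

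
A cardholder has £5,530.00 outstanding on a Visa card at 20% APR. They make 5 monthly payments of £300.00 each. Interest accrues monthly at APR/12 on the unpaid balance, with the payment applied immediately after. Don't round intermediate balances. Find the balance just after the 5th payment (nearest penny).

Monthly rate r = 20%/12 = 1.66667% = 0.0166667.
Each month: B ← B·(1+r) − £300.00.
Month 1: interest £92.17; balance after payment £5,322.17.
Month 2: interest £88.70; balance after payment £5,110.87.
Month 3: interest £85.18; balance after payment £4,896.05.
Month 4: interest £81.60; balance after payment £4,677.65.
Month 5: interest £77.96; balance after payment £4,455.61.

£4,455.61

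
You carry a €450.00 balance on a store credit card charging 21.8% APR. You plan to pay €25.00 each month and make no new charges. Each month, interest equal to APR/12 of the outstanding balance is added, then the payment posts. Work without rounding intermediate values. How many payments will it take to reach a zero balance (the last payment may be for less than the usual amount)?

Monthly rate r = 21.8%/12 = 1.81667% = 0.0181667.
Recurrence: B ← B·(1+r) − €25.00.
Month 1: interest €8.18; balance after payment €433.18.
Month 2: interest €7.87; balance after payment €416.04.
Closed form: n = −ln(1 − rB₀/P)/ln(1+r) = −ln(0.673)/ln(1.01817) ≈ 21.996, so the balance reaches zero during payment 22.

22 payments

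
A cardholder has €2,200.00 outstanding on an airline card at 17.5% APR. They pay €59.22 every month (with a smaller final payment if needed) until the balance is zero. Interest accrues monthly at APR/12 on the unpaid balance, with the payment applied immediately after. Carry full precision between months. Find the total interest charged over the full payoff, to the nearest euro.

Monthly rate r = 17.5%/12 = 1.45833% = 0.0145833.
Payoff takes n = ⌈−ln(1 − rB₀/P)/ln(1+r)⌉ = ⌈53.901⌉ = 54 payments; the last is €53.37.
Total paid = 53·€59.22 + €53.37 = €3,192.03.
Total interest = total paid − principal = €3,192.03 − €2,200.00 = €992.03.

€992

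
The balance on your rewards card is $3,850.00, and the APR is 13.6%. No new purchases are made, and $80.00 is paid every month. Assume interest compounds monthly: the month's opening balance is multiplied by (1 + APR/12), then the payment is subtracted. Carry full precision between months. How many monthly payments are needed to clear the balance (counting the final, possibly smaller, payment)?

Monthly rate r = 13.6%/12 = 1.13333% = 0.0113333.
Recurrence: B ← B·(1+r) − $80.00.
Month 1: interest $43.63; balance after payment $3,813.63.
Month 2: interest $43.22; balance after payment $3,776.85.
Closed form: n = −ln(1 − rB₀/P)/ln(1+r) = −ln(0.45458)/ln(1.01133) ≈ 69.956, so the balance reaches zero during payment 70.

70 months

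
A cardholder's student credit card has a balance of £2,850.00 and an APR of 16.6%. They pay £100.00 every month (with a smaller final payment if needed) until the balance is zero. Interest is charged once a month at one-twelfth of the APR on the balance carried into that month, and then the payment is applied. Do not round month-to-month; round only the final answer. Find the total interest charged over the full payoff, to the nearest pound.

£799

Monthly rate r = 16.6%/12 = 1.38333% = 0.0138333.
Payoff takes n = ⌈−ln(1 − rB₀/P)/ln(1+r)⌉ = ⌈36.488⌉ = 37 payments; the last is £48.95.
Total paid = 36·£100.00 + £48.95 = £3,648.95.
Total interest = total paid − principal = £3,648.95 − £2,850.00 = £798.95.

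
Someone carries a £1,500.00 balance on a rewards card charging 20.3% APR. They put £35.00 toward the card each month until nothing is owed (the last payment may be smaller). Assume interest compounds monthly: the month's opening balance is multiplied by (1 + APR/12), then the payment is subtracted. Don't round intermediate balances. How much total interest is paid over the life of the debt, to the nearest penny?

£1,193.54

Monthly rate r = 20.3%/12 = 1.69167% = 0.0169167.
Payoff takes n = ⌈−ln(1 − rB₀/P)/ln(1+r)⌉ = ⌈76.958⌉ = 77 payments; the last is £33.54.
Total paid = 76·£35.00 + £33.54 = £2,693.54.
Total interest = total paid − principal = £2,693.54 − £1,500.00 = £1,193.54.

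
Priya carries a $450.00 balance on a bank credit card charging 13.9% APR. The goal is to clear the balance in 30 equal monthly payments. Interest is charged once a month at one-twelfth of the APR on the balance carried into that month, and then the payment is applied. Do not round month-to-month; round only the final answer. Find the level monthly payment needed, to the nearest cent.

Monthly rate r = 13.9%/12 = 1.15833% = 0.0115833.
Level-payment amortization: P = B₀·r / (1 − (1+r)^(−n)) = 450.00·0.0115833 / (1 − 1.01158^(−30)).
Denominator 1 − (1+r)^(−30) = 0.292135653.
P = 5.2125 / 0.292135653 ≈ 17.84.

$17.84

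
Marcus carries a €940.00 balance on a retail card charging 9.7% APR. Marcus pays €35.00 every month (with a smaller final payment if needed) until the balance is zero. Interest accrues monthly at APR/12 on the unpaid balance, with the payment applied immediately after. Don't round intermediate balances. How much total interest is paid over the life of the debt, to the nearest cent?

€124.03

Monthly rate r = 9.7%/12 = 0.808333% = 0.00808333.
Payoff takes n = ⌈−ln(1 − rB₀/P)/ln(1+r)⌉ = ⌈30.400⌉ = 31 payments; the last is €14.03.
Total paid = 30·€35.00 + €14.03 = €1,064.03.
Total interest = total paid − principal = €1,064.03 − €940.00 = €124.03.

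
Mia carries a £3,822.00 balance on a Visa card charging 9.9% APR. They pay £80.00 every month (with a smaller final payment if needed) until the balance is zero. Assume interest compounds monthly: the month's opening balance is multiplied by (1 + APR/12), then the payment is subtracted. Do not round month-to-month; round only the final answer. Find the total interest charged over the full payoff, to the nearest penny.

£1,057.29

Monthly rate r = 9.9%/12 = 0.825% = 0.00825.
Payoff takes n = ⌈−ln(1 − rB₀/P)/ln(1+r)⌉ = ⌈60.991⌉ = 61 payments; the last is £79.29.
Total paid = 60·£80.00 + £79.29 = £4,879.29.
Total interest = total paid − principal = £4,879.29 − £3,822.00 = £1,057.29.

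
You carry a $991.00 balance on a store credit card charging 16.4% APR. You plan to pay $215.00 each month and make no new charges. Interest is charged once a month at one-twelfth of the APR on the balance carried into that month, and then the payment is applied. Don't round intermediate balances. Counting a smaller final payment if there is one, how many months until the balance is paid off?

Monthly rate r = 16.4%/12 = 1.36667% = 0.0136667.
Recurrence: B ← B·(1+r) − $215.00.
Month 1: interest $13.54; balance after payment $789.54.
Month 2: interest $10.79; balance after payment $585.33.
Month 3: interest $8.00; balance after payment $378.33.
Month 4: interest $5.17; balance after payment $168.50.
Month 5: interest $2.30; balance after payment $0.00.

5 payments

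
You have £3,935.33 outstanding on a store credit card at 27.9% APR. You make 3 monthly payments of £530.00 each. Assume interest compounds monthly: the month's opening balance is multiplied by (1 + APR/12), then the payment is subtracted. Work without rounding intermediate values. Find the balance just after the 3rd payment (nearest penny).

Monthly rate r = 27.9%/12 = 2.325% = 0.02325.
Each month: B ← B·(1+r) − £530.00.
Month 1: interest £91.50; balance after payment £3,496.83.
Month 2: interest £81.30; balance after payment £3,048.13.
Month 3: interest £70.87; balance after payment £2,589.00.

£2,589.00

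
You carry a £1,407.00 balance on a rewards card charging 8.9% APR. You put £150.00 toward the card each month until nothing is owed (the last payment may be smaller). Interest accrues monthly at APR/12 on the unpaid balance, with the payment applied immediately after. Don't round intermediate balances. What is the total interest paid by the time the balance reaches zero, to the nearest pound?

£57

Monthly rate r = 8.9%/12 = 0.741667% = 0.00741667.
Payoff takes n = ⌈−ln(1 − rB₀/P)/ln(1+r)⌉ = ⌈9.758⌉ = 10 payments; the last is £113.84.
Total paid = 9·£150.00 + £113.84 = £1,463.84.
Total interest = total paid − principal = £1,463.84 − £1,407.00 = £56.84.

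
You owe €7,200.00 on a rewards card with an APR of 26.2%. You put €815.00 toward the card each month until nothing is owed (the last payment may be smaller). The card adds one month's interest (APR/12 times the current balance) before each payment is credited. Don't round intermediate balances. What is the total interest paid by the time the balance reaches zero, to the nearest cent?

€886.61

Monthly rate r = 26.2%/12 = 2.18333% = 0.0218333.
Payoff takes n = ⌈−ln(1 − rB₀/P)/ln(1+r)⌉ = ⌈9.921⌉ = 10 payments; the last is €751.61.
Total paid = 9·€815.00 + €751.61 = €8,086.61.
Total interest = total paid − principal = €8,086.61 − €7,200.00 = €886.61.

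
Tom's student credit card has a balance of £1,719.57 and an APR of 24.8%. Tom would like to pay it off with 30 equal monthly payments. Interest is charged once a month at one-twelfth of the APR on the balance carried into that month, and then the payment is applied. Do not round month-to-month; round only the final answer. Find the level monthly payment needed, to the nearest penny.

£77.48

Monthly rate r = 24.8%/12 = 2.06667% = 0.0206667.
Level-payment amortization: P = B₀·r / (1 − (1+r)^(−n)) = 1719.57·0.0206667 / (1 − 1.02067^(−30)).
Denominator 1 − (1+r)^(−30) = 0.458645127.
P = 35.5378 / 0.458645127 ≈ 77.48.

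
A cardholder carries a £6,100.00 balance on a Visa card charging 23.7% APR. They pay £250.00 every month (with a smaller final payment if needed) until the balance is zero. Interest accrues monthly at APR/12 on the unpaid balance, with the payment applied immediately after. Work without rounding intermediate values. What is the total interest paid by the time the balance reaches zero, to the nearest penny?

£2,306.39

Monthly rate r = 23.7%/12 = 1.975% = 0.01975.
Payoff takes n = ⌈−ln(1 − rB₀/P)/ln(1+r)⌉ = ⌈33.623⌉ = 34 payments; the last is £156.39.
Total paid = 33·£250.00 + £156.39 = £8,406.39.
Total interest = total paid − principal = £8,406.39 − £6,100.00 = £2,306.39.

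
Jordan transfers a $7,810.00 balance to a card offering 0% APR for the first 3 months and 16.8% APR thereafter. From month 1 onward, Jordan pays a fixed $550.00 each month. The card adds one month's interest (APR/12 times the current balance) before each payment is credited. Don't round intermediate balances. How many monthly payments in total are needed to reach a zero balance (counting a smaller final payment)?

16 payments

Promo months 1–3 at r₀ = 0%/12 = 0; months 4+ at r₁ = 16.8%/12 = 0.014.
After month 3 (no interest yet): B = $7,810.00 − 3·$550.00 = $6,160.00.
Then at r₁ with $550.00/mo: n₂ = −ln(1 − r₁·B/P)/ln(1+r₁) ≈ 12.27 → 13 more payments.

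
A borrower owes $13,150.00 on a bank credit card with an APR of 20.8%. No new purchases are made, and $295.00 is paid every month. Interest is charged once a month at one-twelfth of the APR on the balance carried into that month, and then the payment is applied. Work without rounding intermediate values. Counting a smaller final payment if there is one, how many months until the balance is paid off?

87 months

Monthly rate r = 20.8%/12 = 1.73333% = 0.0173333.
Recurrence: B ← B·(1+r) − $295.00.
Month 1: interest $227.93; balance after payment $13,082.93.
Month 2: interest $226.77; balance after payment $13,014.70.
Closed form: n = −ln(1 − rB₀/P)/ln(1+r) = −ln(0.22734)/ln(1.01733) ≈ 86.197, so the balance reaches zero during payment 87.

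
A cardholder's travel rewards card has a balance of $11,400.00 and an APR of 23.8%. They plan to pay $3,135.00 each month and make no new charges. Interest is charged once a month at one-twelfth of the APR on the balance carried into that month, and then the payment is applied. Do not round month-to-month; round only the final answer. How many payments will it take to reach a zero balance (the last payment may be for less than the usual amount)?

4 payments

Monthly rate r = 23.8%/12 = 1.98333% = 0.0198333.
Recurrence: B ← B·(1+r) − $3,135.00.
Month 1: interest $226.10; balance after payment $8,491.10.
Month 2: interest $168.41; balance after payment $5,524.51.
Month 3: interest $109.57; balance after payment $2,499.08.
Month 4: interest $49.57; balance after payment $0.00.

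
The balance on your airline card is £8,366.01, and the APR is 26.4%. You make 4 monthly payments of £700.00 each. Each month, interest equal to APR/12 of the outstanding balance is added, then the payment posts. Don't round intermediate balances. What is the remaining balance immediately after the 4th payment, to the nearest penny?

Monthly rate r = 26.4%/12 = 2.2% = 0.022.
Each month: B ← B·(1+r) − £700.00.
Month 1: interest £184.05; balance after payment £7,850.06.
Month 2: interest £172.70; balance after payment £7,322.76.
Month 3: interest £161.10; balance after payment £6,783.86.
Month 4: interest £149.25; balance after payment £6,233.11.

£6,233.11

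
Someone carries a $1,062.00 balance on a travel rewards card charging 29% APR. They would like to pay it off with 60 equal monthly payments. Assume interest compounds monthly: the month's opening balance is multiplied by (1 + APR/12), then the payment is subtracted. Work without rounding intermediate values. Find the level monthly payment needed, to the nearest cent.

Monthly rate r = 29%/12 = 2.41667% = 0.0241667.
Level-payment amortization: P = B₀·r / (1 − (1+r)^(−n)) = 1062.00·0.0241667 / (1 − 1.02417^(−60)).
Denominator 1 − (1+r)^(−60) = 0.761349807.
P = 25.665 / 0.761349807 ≈ 33.71.

$33.71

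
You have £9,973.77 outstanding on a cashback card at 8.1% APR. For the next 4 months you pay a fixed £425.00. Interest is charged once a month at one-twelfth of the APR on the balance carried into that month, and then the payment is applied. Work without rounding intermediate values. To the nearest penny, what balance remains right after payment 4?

£8,528.51

Monthly rate r = 8.1%/12 = 0.675% = 0.00675.
Each month: B ← B·(1+r) − £425.00.
Month 1: interest £67.32; balance after payment £9,616.09.
Month 2: interest £64.91; balance after payment £9,256.00.
Month 3: interest £62.48; balance after payment £8,893.48.
Month 4: interest £60.03; balance after payment £8,528.51.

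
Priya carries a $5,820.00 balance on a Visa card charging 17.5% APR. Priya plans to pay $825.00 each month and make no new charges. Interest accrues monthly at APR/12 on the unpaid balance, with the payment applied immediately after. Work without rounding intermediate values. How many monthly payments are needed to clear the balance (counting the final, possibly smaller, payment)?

8 payments

Monthly rate r = 17.5%/12 = 1.45833% = 0.0145833.
Recurrence: B ← B·(1+r) − $825.00.
Month 1: interest $84.88; balance after payment $5,079.88.
Month 2: interest $74.08; balance after payment $4,328.96.
Closed form: n = −ln(1 − rB₀/P)/ln(1+r) = −ln(0.89712)/ln(1.01458) ≈ 7.499, so the balance reaches zero during payment 8.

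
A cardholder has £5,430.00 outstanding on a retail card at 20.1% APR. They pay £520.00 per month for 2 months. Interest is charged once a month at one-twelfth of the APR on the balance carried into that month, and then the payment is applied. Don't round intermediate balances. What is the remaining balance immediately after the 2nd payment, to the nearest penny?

£4,564.72

Monthly rate r = 20.1%/12 = 1.675% = 0.01675.
Each month: B ← B·(1+r) − £520.00.
Month 1: interest £90.95; balance after payment £5,000.95.
Month 2: interest £83.77; balance after payment £4,564.72.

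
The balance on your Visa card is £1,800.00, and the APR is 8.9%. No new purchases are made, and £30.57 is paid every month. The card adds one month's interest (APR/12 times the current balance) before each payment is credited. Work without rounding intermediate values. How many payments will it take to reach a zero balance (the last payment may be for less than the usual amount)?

78 payments

Monthly rate r = 8.9%/12 = 0.741667% = 0.00741667.
Recurrence: B ← B·(1+r) − £30.57.
Month 1: interest £13.35; balance after payment £1,782.78.
Month 2: interest £13.22; balance after payment £1,765.43.
Closed form: n = −ln(1 − rB₀/P)/ln(1+r) = −ln(0.5633)/ln(1.00742) ≈ 77.673, so the balance reaches zero during payment 78.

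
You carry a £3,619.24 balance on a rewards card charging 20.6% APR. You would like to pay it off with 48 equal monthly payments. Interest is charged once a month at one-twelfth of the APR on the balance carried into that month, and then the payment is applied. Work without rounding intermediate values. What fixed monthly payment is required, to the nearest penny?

Monthly rate r = 20.6%/12 = 1.71667% = 0.0171667.
Level-payment amortization: P = B₀·r / (1 − (1+r)^(−n)) = 3619.24·0.0171667 / (1 − 1.01717^(−48)).
Denominator 1 − (1+r)^(−48) = 0.558248268.
P = 62.1303 / 0.558248268 ≈ 111.30.

£111.30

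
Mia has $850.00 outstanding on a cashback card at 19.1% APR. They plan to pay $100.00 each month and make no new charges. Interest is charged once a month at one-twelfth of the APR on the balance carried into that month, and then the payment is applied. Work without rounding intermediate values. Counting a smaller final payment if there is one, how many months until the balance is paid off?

10 payments

Monthly rate r = 19.1%/12 = 1.59167% = 0.0159167.
Recurrence: B ← B·(1+r) − $100.00.
Month 1: interest $13.53; balance after payment $763.53.
Month 2: interest $12.15; balance after payment $675.68.
Closed form: n = −ln(1 − rB₀/P)/ln(1+r) = −ln(0.86471)/ln(1.01592) ≈ 9.205, so the balance reaches zero during payment 10.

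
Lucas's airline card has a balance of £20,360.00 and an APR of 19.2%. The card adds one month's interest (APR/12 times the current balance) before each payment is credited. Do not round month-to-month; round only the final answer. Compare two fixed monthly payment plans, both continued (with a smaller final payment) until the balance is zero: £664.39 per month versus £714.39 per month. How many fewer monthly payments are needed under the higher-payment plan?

4 fewer payments

Monthly rate r = 19.2%/12 = 1.6% = 0.016.
At £664.39/mo: n = ⌈−ln(1 − rB₀/P)/ln(1+r)⌉ = 43 payments (last £306.04); total interest = total paid − £20,360.00 = £7,850.42.
At £714.39/mo: 39 payments (last £253.96); total interest £7,040.78.
Payments saved = 43 − 39 = 4.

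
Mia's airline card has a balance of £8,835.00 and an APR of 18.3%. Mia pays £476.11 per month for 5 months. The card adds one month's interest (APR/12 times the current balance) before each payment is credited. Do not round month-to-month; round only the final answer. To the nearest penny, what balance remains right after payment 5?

Monthly rate r = 18.3%/12 = 1.525% = 0.01525.
Each month: B ← B·(1+r) − £476.11.
Month 1: interest £134.73; balance after payment £8,493.62.
Month 2: interest £129.53; balance after payment £8,147.04.
Month 3: interest £124.24; balance after payment £7,795.17.
Month 4: interest £118.88; balance after payment £7,437.94.
Month 5: interest £113.43; balance after payment £7,075.26.

£7,075.26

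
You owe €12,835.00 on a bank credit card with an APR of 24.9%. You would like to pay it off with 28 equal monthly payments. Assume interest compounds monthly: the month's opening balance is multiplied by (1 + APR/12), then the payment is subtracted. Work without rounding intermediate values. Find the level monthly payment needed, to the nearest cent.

€608.99

Monthly rate r = 24.9%/12 = 2.075% = 0.02075.
Level-payment amortization: P = B₀·r / (1 − (1+r)^(−n)) = 12835.00·0.02075 / (1 − 1.02075^(−28)).
Denominator 1 − (1+r)^(−28) = 0.437325648.
P = 266.326 / 0.437325648 ≈ 608.99.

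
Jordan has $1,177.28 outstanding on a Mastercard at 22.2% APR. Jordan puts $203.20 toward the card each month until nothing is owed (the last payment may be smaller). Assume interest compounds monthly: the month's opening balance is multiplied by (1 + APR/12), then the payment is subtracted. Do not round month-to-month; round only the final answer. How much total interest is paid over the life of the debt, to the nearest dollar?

$80

Monthly rate r = 22.2%/12 = 1.85% = 0.0185.
Payoff takes n = ⌈−ln(1 − rB₀/P)/ln(1+r)⌉ = ⌈6.185⌉ = 7 payments; the last is $37.84.
Total paid = 6·$203.20 + $37.84 = $1,257.04.
Total interest = total paid − principal = $1,257.04 − $1,177.28 = $79.76.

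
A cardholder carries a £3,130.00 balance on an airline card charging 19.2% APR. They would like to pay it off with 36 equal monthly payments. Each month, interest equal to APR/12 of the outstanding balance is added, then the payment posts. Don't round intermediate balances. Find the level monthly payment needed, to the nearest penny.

Monthly rate r = 19.2%/12 = 1.6% = 0.016.
Level-payment amortization: P = B₀·r / (1 − (1+r)^(−n)) = 3130.00·0.016 / (1 − 1.016^(−36)).
Denominator 1 − (1+r)^(−36) = 0.435288654.
P = 50.08 / 0.435288654 ≈ 115.05.

£115.05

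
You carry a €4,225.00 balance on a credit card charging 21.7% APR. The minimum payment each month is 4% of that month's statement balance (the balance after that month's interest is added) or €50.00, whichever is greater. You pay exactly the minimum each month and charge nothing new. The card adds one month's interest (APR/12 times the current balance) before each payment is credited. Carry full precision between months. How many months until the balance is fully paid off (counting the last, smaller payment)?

87 months

Monthly rate r = 21.7%/12 = 1.80833% = 0.0180833.
While 4% of the post-interest balance exceeds €50.00, each month B ← (B·(1+r))·(1 − 0.04), i.e. B shrinks by the factor (1+r)·0.96 = 0.97736.
This holds for months 1–54. Entering month 55 the balance is €1,226.80; 4% of the post-interest balance is now below €50.00, so the flat €50.00 minimum applies from here.
From month 55 a fixed €50.00 at rate r clears €1,226.80 in 33 more payments. Total: 54 + 33 = 87 months.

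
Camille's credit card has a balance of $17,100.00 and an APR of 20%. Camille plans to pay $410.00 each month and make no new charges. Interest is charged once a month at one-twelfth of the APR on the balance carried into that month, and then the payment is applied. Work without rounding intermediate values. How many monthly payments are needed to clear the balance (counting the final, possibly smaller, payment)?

72 months

Monthly rate r = 20%/12 = 1.66667% = 0.0166667.
Recurrence: B ← B·(1+r) − $410.00.
Month 1: interest $285.00; balance after payment $16,975.00.
Month 2: interest $282.92; balance after payment $16,847.92.
Closed form: n = −ln(1 − rB₀/P)/ln(1+r) = −ln(0.30488)/ln(1.01667) ≈ 71.863, so the balance reaches zero during payment 72.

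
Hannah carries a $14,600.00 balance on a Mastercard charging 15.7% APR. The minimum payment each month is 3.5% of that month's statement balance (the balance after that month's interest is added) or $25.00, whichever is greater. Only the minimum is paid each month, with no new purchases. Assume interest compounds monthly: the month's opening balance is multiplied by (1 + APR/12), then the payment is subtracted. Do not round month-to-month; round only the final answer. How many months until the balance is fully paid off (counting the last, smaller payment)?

Monthly rate r = 15.7%/12 = 1.30833% = 0.0130833.
While 3.5% of the post-interest balance exceeds $25.00, each month B ← (B·(1+r))·(1 − 0.035), i.e. B shrinks by the factor (1+r)·0.965 = 0.97763.
This holds for months 1–134. Entering month 135 the balance is $703.83; 3.5% of the post-interest balance is now below $25.00, so the flat $25.00 minimum applies from here.
From month 135 a fixed $25.00 at rate r clears $703.83 in 36 more payments. Total: 134 + 36 = 170 months.

170 months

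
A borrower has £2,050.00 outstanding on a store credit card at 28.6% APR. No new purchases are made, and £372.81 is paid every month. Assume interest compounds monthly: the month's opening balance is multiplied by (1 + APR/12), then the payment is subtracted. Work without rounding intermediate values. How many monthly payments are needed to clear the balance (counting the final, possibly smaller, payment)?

Monthly rate r = 28.6%/12 = 2.38333% = 0.0238333.
Recurrence: B ← B·(1+r) − £372.81.
Month 1: interest £48.86; balance after payment £1,726.05.
Month 2: interest £41.14; balance after payment £1,394.38.
Month 3: interest £33.23; balance after payment £1,054.80.
Month 4: interest £25.14; balance after payment £707.13.
Month 5: interest £16.85; balance after payment £351.17.
Month 6: interest £8.37; balance after payment £0.00.

6 payments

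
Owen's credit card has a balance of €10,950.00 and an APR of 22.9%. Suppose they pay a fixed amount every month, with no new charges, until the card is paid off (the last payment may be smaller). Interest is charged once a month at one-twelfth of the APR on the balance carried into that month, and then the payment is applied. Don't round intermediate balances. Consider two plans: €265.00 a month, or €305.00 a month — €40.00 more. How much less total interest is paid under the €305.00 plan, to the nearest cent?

€3,136.14

Monthly rate r = 22.9%/12 = 1.90833% = 0.0190833.
At €265.00/mo: n = ⌈−ln(1 − rB₀/P)/ln(1+r)⌉ = 83 payments (last €51.12); total interest = total paid − €10,950.00 = €10,831.12.
At €305.00/mo: 62 payments (last €39.98); total interest €7,694.98.
Interest saved = €10,831.12 − €7,694.98 = €3,136.14.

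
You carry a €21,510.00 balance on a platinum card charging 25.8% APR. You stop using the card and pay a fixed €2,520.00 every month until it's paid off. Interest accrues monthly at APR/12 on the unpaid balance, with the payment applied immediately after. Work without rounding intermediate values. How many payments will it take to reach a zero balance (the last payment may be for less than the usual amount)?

10 months

Monthly rate r = 25.8%/12 = 2.15% = 0.0215.
Recurrence: B ← B·(1+r) − €2,520.00.
Month 1: interest €462.47; balance after payment €19,452.47.
Month 2: interest €418.23; balance after payment €17,350.69.
Closed form: n = −ln(1 − rB₀/P)/ln(1+r) = −ln(0.81648)/ln(1.0215) ≈ 9.531, so the balance reaches zero during payment 10.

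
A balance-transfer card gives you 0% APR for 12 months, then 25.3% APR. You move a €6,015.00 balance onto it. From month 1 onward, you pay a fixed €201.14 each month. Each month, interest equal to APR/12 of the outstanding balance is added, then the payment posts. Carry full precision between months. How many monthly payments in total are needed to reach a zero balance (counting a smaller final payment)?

35 months

Promo months 1–12 at r₀ = 0%/12 = 0; months 13+ at r₁ = 25.3%/12 = 0.0210833.
After month 12 (no interest yet): B = €6,015.00 − 12·€201.14 = €3,601.32.
Then at r₁ with €201.14/mo: n₂ = −ln(1 − r₁·B/P)/ln(1+r₁) ≈ 22.72 → 23 more payments.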